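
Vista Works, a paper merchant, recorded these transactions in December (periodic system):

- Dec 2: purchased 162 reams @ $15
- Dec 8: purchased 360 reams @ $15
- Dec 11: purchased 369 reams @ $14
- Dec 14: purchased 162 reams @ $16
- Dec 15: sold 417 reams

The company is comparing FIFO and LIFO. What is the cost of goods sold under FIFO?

FIFO COGS: 162 @ $15 + 255 @ $15 = $6,255
LIFO COGS: 162 @ $16 + 255 @ $14 = $6,162

COGS = $6,255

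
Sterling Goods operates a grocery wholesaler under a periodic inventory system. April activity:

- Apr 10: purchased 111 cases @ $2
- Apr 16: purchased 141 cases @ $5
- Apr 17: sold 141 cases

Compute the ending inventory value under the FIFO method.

Ending inventory = $555

Apr 17, 141 sold [FIFO — oldest first]: 111 @ $2 + 30 @ $5 = $372
Ending inventory: 111 @ $5 = $555
Check: goods available $927 = COGS $372 + ending $555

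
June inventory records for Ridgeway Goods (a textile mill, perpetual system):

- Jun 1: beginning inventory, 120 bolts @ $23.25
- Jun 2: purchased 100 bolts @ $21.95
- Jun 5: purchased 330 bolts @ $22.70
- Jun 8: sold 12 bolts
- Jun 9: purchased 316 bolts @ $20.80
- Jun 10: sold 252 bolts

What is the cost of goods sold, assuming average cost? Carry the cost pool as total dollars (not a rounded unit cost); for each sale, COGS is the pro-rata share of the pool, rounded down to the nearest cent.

After Jun 1: 120 on hand, pool $2,790.00 (≈ $23.2500 each)
After Jun 2: 220 on hand, pool $4,985.00 (≈ $22.6591 each)
After Jun 5: 550 on hand, pool $12,476.00 (≈ $22.6836 each)
Jun 8, sell 12: 12/550 × $12,476.00 → $272.20
After Jun 9: 854 on hand, pool $18,776.60 (≈ $21.9867 each)
Jun 10, sell 252: 252/854 × $18,776.60 → $5,540.63
Total COGS = $272.20 + $5,540.63 = $5,812.83
Ending inventory (cost pool remaining) = $13,235.97

COGS = $5,812.83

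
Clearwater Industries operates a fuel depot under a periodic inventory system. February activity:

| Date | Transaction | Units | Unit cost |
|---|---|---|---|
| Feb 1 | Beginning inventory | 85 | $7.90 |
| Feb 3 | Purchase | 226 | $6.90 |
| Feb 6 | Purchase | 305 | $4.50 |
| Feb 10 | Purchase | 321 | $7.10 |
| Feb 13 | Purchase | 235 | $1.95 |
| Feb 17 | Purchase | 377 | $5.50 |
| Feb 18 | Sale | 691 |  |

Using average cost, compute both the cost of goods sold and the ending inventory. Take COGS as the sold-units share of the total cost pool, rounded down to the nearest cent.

Feb 18, sell 691: 691/1549 × $8,414.25 → $3,753.54
Ending inventory (cost pool remaining) = $4,660.71
Check: goods available $8,414.25 = COGS $3,753.54 + ending $4,660.71

COGS = $3,753.54; ending inventory = $4,660.71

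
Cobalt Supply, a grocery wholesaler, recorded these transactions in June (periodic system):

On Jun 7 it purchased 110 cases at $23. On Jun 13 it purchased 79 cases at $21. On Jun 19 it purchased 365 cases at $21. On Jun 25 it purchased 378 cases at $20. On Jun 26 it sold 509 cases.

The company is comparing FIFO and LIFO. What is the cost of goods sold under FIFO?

COGS = $10,909

FIFO COGS: 110 @ $23 + 79 @ $21 + 320 @ $21 = $10,909
LIFO COGS: 378 @ $20 + 131 @ $21 = $10,311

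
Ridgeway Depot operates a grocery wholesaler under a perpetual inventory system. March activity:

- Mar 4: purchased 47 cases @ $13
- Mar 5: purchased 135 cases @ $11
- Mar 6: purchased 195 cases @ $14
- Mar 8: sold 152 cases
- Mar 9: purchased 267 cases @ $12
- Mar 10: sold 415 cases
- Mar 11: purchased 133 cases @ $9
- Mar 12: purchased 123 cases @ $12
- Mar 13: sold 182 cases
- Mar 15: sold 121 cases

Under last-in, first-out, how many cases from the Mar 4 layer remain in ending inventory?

30

Mar 8, 152 sold [LIFO — newest first]: 152 @ $14 = $2,128
Mar 10, 415 sold [LIFO — newest first]: 267 @ $12 + 43 @ $14 + 105 @ $11 = $4,961
Mar 13, 182 sold [LIFO — newest first]: 123 @ $12 + 59 @ $9 = $2,007
Mar 15, 121 sold [LIFO — newest first]: 74 @ $9 + 30 @ $11 + 17 @ $13 = $1,217
Total COGS = $2,128 + $4,961 + $2,007 + $1,217 = $10,313
Ending inventory: 30 @ $13 = $390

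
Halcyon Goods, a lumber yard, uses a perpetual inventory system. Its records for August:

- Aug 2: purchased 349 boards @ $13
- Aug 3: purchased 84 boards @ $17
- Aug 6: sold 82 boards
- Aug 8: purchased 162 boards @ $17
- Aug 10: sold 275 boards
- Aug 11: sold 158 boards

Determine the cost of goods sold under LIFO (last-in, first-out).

Aug 6, 82 sold [LIFO — newest first]: 82 @ $17 = $1,394
Aug 10, 275 sold [LIFO — newest first]: 162 @ $17 + 2 @ $17 + 111 @ $13 = $4,231
Aug 11, 158 sold [LIFO — newest first]: 158 @ $13 = $2,054
Total COGS = $1,394 + $4,231 + $2,054 = $7,679
Ending inventory: 80 @ $13 = $1,040

COGS = $7,679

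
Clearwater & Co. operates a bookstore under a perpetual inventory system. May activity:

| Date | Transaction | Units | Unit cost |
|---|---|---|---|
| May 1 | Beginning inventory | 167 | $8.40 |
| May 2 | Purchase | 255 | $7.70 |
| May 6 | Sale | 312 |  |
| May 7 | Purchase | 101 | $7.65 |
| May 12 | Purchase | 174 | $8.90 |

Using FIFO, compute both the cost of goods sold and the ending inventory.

May 6, 312 sold [FIFO — oldest first]: 167 @ $8.40 + 145 @ $7.70 = $2,519.30
Ending inventory: 110 @ $7.70 + 101 @ $7.65 + 174 @ $8.90 = $3,168.25

COGS = $2,519.30; ending inventory = $3,168.25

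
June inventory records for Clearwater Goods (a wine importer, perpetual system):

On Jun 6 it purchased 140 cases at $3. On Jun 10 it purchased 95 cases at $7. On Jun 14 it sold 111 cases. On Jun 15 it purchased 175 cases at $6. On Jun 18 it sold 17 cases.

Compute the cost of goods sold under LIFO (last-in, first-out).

Jun 14, 111 sold [LIFO — newest first]: 95 @ $7 + 16 @ $3 = $713
Jun 18, 17 sold [LIFO — newest first]: 17 @ $6 = $102
Total COGS = $713 + $102 = $815
Ending inventory: 124 @ $3 + 158 @ $6 = $1,320
Check: goods available $2,135 = COGS $815 + ending $1,320

COGS = $815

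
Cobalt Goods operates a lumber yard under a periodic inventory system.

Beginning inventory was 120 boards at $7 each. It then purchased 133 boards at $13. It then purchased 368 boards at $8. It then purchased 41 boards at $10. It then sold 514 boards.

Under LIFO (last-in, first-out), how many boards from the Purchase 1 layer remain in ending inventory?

28

Sale 1 (514) [LIFO — newest first]: 41 @ $10 + 368 @ $8 + 105 @ $13 = $4,719
Ending inventory: 120 @ $7 + 28 @ $13 = $1,204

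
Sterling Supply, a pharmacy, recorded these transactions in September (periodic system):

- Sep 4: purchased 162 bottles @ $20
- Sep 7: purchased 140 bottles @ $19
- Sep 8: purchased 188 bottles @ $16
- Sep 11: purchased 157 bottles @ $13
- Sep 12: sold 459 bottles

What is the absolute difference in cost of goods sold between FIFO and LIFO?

$1,197

FIFO COGS: 162 @ $20 + 140 @ $19 + 157 @ $16 = $8,412
LIFO COGS: 157 @ $13 + 188 @ $16 + 114 @ $19 = $7,215
Difference = |$8,412 − $7,215| = $1,197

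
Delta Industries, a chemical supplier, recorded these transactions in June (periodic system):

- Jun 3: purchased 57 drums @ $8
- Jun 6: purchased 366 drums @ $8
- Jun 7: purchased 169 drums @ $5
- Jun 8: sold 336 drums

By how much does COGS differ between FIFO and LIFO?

$507

FIFO COGS: 57 @ $8 + 279 @ $8 = $2,688
LIFO COGS: 169 @ $5 + 167 @ $8 = $2,181
Difference = |$2,688 − $2,181| = $507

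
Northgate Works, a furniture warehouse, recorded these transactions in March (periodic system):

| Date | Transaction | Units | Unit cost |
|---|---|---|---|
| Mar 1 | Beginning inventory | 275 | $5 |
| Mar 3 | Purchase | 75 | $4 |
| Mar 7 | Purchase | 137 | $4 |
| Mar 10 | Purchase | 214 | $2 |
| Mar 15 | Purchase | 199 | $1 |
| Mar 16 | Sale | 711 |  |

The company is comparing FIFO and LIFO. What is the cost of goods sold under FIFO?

FIFO COGS: 275 @ $5 + 75 @ $4 + 137 @ $4 + 214 @ $2 + 10 @ $1 = $2,661
LIFO COGS: 199 @ $1 + 214 @ $2 + 137 @ $4 + 75 @ $4 + 86 @ $5 = $1,905

COGS = $2,661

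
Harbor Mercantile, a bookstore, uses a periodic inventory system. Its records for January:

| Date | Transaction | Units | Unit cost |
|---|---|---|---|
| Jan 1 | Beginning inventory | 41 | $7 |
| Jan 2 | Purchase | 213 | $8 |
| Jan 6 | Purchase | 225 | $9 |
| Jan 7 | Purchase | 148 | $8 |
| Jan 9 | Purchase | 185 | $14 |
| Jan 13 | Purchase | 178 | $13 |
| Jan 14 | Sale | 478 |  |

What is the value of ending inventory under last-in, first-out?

Ending inventory = $4,280

Jan 14, 478 sold [LIFO — newest first]: 178 @ $13 + 185 @ $14 + 115 @ $8 = $5,824
Ending inventory: 41 @ $7 + 213 @ $8 + 225 @ $9 + 33 @ $8 = $4,280
Check: goods available $10,104 = COGS $5,824 + ending $4,280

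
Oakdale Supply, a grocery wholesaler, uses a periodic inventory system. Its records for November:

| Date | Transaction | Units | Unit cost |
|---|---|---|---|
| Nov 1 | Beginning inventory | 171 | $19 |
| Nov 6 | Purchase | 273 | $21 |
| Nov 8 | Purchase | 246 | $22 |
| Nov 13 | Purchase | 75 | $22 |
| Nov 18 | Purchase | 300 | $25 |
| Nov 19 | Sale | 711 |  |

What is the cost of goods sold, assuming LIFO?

Nov 19, 711 sold [LIFO — newest first]: 300 @ $25 + 75 @ $22 + 246 @ $22 + 90 @ $21 = $16,452
Ending inventory: 171 @ $19 + 183 @ $21 = $7,092

COGS = $16,452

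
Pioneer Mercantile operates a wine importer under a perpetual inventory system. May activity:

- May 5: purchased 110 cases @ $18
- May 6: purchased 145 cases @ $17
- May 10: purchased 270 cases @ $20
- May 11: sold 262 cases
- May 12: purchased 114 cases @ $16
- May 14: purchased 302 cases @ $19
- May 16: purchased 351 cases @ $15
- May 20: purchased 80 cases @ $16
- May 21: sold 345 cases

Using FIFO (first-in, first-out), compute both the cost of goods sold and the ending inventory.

May 11, 262 sold [FIFO — oldest first]: 110 @ $18 + 145 @ $17 + 7 @ $20 = $4,585
May 21, 345 sold [FIFO — oldest first]: 263 @ $20 + 82 @ $16 = $6,572
Total COGS = $4,585 + $6,572 = $11,157
Ending inventory: 32 @ $16 + 302 @ $19 + 351 @ $15 + 80 @ $16 = $12,795

COGS = $11,157; ending inventory = $12,795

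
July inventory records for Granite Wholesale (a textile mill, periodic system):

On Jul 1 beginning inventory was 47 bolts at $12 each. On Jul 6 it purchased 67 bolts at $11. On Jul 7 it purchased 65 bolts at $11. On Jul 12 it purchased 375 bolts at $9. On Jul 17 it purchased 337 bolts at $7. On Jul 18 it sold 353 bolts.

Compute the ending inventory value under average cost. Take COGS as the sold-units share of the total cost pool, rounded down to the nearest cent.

Jul 18, sell 353: 353/891 × $7,750.00 → $3,070.42
Ending inventory (cost pool remaining) = $4,679.58

Ending inventory = $4,679.58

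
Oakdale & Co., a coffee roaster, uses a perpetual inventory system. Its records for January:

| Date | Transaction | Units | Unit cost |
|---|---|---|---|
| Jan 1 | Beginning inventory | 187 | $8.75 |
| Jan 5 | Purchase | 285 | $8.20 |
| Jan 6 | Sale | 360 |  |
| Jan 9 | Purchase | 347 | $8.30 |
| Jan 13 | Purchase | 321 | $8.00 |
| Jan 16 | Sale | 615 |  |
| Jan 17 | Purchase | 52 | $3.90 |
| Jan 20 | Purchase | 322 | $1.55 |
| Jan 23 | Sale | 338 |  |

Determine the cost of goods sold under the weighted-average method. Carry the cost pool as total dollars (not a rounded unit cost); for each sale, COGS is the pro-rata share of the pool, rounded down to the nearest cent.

After Jan 1: 187 on hand, pool $1,636.25 (≈ $8.7500 each)
After Jan 5: 472 on hand, pool $3,973.25 (≈ $8.4179 each)
Jan 6, sell 360: 360/472 × $3,973.25 → $3,030.44
After Jan 9: 459 on hand, pool $3,822.91 (≈ $8.3288 each)
After Jan 13: 780 on hand, pool $6,390.91 (≈ $8.1935 each)
Jan 16, sell 615: 615/780 × $6,390.91 → $5,038.98
After Jan 17: 217 on hand, pool $1,554.73 (≈ $7.1647 each)
After Jan 20: 539 on hand, pool $2,053.83 (≈ $3.8104 each)
Jan 23, sell 338: 338/539 × $2,053.83 → $1,287.93
Total COGS = $3,030.44 + $5,038.98 + $1,287.93 = $9,357.35
Ending inventory (cost pool remaining) = $765.90
Check: goods available $10,123.25 = COGS $9,357.35 + ending $765.90

COGS = $9,357.35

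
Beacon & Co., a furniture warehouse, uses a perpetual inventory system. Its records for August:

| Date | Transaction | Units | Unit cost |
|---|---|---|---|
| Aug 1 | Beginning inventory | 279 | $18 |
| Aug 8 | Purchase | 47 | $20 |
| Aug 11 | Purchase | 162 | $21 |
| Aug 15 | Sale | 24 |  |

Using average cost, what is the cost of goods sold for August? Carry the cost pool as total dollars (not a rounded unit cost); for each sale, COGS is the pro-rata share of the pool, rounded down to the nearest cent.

COGS = $460.52

After Aug 1: 279 on hand, pool $5,022.00 (≈ $18.0000 each)
After Aug 8: 326 on hand, pool $5,962.00 (≈ $18.2883 each)
After Aug 11: 488 on hand, pool $9,364.00 (≈ $19.1885 each)
Aug 15, sell 24: 24/488 × $9,364.00 → $460.52
Ending inventory (cost pool remaining) = $8,903.48
Check: goods available $9,364.00 = COGS $460.52 + ending $8,903.48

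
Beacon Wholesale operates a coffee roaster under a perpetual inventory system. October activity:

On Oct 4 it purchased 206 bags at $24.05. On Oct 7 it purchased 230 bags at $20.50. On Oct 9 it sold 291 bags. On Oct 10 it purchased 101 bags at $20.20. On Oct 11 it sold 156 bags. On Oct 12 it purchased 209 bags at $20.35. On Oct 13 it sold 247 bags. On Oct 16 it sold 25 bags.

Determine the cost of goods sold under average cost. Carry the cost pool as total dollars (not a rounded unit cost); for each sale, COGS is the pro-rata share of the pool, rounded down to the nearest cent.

COGS = $15,404.94

After Oct 4: 206 on hand, pool $4,954.30 (≈ $24.0500 each)
After Oct 7: 436 on hand, pool $9,669.30 (≈ $22.1773 each)
Oct 9, sell 291: 291/436 × $9,669.30 → $6,453.59
After Oct 10: 246 on hand, pool $5,255.91 (≈ $21.3655 each)
Oct 11, sell 156: 156/246 × $5,255.91 → $3,333.01
After Oct 12: 299 on hand, pool $6,176.05 (≈ $20.6557 each)
Oct 13, sell 247: 247/299 × $6,176.05 → $5,101.95
Oct 16, sell 25: 25/52 × $1,074.10 → $516.39
Total COGS = $6,453.59 + $3,333.01 + $5,101.95 + $516.39 = $15,404.94
Ending inventory (cost pool remaining) = $557.71
Check: goods available $15,962.65 = COGS $15,404.94 + ending $557.71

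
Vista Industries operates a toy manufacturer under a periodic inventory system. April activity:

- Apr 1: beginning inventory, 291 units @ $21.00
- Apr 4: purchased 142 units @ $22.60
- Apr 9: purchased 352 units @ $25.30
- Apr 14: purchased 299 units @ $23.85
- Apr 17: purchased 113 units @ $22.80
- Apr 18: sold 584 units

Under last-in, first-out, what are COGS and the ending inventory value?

Apr 18, 584 sold [LIFO — newest first]: 113 @ $22.80 + 299 @ $23.85 + 172 @ $25.30 = $14,059.15
Ending inventory: 291 @ $21.00 + 142 @ $22.60 + 180 @ $25.30 = $13,874.20

COGS = $14,059.15; ending inventory = $13,874.20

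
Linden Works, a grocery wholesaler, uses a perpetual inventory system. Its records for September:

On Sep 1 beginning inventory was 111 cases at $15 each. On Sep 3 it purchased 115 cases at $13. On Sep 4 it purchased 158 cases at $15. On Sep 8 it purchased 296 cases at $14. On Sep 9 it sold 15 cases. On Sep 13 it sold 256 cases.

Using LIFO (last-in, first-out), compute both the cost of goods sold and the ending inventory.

Sep 9, 15 sold [LIFO — newest first]: 15 @ $14 = $210
Sep 13, 256 sold [LIFO — newest first]: 256 @ $14 = $3,584
Total COGS = $210 + $3,584 = $3,794
Ending inventory: 111 @ $15 + 115 @ $13 + 158 @ $15 + 25 @ $14 = $5,880

COGS = $3,794; ending inventory = $5,880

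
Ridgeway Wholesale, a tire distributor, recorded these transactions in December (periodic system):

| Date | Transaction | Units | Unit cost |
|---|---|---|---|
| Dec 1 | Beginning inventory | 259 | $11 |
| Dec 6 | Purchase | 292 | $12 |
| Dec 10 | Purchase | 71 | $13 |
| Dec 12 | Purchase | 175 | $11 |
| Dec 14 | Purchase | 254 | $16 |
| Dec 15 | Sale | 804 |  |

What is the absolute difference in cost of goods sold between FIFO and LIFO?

FIFO COGS: 259 @ $11 + 292 @ $12 + 71 @ $13 + 175 @ $11 + 7 @ $16 = $9,313
LIFO COGS: 254 @ $16 + 175 @ $11 + 71 @ $13 + 292 @ $12 + 12 @ $11 = $10,548
Difference = |$9,313 − $10,548| = $1,235

$1,235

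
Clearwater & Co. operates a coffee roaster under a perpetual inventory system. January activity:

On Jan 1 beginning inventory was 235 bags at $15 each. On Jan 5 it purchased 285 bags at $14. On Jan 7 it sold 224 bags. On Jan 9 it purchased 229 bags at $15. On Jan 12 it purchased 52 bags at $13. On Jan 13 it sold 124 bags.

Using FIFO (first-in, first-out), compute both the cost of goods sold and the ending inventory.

COGS = $5,107; ending inventory = $6,519

Jan 7, 224 sold [FIFO — oldest first]: 224 @ $15 = $3,360
Jan 13, 124 sold [FIFO — oldest first]: 11 @ $15 + 113 @ $14 = $1,747
Total COGS = $3,360 + $1,747 = $5,107
Ending inventory: 172 @ $14 + 229 @ $15 + 52 @ $13 = $6,519
Check: goods available $11,626 = COGS $5,107 + ending $6,519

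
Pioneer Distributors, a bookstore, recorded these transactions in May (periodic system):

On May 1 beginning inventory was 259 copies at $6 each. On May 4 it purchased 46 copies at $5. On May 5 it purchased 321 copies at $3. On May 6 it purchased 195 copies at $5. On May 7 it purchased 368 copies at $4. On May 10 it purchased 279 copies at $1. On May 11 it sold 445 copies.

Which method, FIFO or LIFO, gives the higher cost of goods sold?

FIFO COGS: 259 @ $6 + 46 @ $5 + 140 @ $3 = $2,204
LIFO COGS: 279 @ $1 + 166 @ $4 = $943

FIFO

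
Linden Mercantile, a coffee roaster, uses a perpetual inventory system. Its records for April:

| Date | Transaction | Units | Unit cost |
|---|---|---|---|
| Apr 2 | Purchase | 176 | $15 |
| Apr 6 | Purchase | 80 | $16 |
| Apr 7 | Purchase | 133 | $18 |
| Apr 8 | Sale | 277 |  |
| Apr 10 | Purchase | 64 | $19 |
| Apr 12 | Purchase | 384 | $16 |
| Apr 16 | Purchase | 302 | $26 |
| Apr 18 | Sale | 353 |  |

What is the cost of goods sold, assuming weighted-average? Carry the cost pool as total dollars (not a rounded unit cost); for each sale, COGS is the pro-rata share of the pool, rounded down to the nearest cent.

COGS = $11,470.04

After Apr 2: 176 on hand, pool $2,640.00 (≈ $15.0000 each)
After Apr 6: 256 on hand, pool $3,920.00 (≈ $15.3125 each)
After Apr 7: 389 on hand, pool $6,314.00 (≈ $16.2314 each)
Apr 8, sell 277: 277/389 × $6,314.00 → $4,496.08
After Apr 10: 176 on hand, pool $3,033.92 (≈ $17.2382 each)
After Apr 12: 560 on hand, pool $9,177.92 (≈ $16.3891 each)
After Apr 16: 862 on hand, pool $17,029.92 (≈ $19.7563 each)
Apr 18, sell 353: 353/862 × $17,029.92 → $6,973.96
Total COGS = $4,496.08 + $6,973.96 = $11,470.04
Ending inventory (cost pool remaining) = $10,055.96
Check: goods available $21,526.00 = COGS $11,470.04 + ending $10,055.96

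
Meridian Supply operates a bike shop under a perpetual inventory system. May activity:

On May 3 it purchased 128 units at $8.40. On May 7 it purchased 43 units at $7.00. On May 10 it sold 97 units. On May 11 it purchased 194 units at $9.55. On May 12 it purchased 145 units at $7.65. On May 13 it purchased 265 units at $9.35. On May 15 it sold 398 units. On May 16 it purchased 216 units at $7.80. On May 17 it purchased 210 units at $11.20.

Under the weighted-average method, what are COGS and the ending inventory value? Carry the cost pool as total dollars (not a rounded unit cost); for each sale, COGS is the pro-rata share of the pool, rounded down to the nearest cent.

COGS = $4,323.46; ending inventory = $6,529.24

After May 3: 128 on hand, pool $1,075.20 (≈ $8.4000 each)
After May 7: 171 on hand, pool $1,376.20 (≈ $8.0480 each)
May 10, sell 97: 97/171 × $1,376.20 → $780.65
After May 11: 268 on hand, pool $2,448.25 (≈ $9.1353 each)
After May 12: 413 on hand, pool $3,557.50 (≈ $8.6138 each)
After May 13: 678 on hand, pool $6,035.25 (≈ $8.9015 each)
May 15, sell 398: 398/678 × $6,035.25 → $3,542.81
After May 16: 496 on hand, pool $4,177.24 (≈ $8.4219 each)
After May 17: 706 on hand, pool $6,529.24 (≈ $9.2482 each)
Total COGS = $780.65 + $3,542.81 = $4,323.46
Ending inventory (cost pool remaining) = $6,529.24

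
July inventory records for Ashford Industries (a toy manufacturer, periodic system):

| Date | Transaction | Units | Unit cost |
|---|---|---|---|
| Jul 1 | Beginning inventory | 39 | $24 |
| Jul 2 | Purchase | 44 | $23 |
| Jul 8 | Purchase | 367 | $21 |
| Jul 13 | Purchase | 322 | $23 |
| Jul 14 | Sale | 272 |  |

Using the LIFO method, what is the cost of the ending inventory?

Jul 14, 272 sold [LIFO — newest first]: 272 @ $23 = $6,256
Ending inventory: 39 @ $24 + 44 @ $23 + 367 @ $21 + 50 @ $23 = $10,805

Ending inventory = $10,805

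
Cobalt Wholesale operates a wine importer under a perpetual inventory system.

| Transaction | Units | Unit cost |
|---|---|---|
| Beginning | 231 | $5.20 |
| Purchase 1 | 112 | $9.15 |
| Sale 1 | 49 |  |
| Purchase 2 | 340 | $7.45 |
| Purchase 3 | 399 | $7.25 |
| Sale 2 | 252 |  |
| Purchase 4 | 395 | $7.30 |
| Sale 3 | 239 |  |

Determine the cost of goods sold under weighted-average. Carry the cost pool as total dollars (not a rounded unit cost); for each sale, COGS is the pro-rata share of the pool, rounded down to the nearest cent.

COGS = $3,819.93

After Beginning: 231 on hand, pool $1,201.20 (≈ $5.2000 each)
After Purchase 1: 343 on hand, pool $2,226.00 (≈ $6.4898 each)
Sale 1, sell 49: 49/343 × $2,226.00 → $318.00
After Purchase 2: 634 on hand, pool $4,441.00 (≈ $7.0047 each)
After Purchase 3: 1033 on hand, pool $7,333.75 (≈ $7.0995 each)
Sale 2, sell 252: 252/1033 × $7,333.75 → $1,789.06
After Purchase 4: 1176 on hand, pool $8,428.19 (≈ $7.1668 each)
Sale 3, sell 239: 239/1176 × $8,428.19 → $1,712.87
Total COGS = $318.00 + $1,789.06 + $1,712.87 = $3,819.93
Ending inventory (cost pool remaining) = $6,715.32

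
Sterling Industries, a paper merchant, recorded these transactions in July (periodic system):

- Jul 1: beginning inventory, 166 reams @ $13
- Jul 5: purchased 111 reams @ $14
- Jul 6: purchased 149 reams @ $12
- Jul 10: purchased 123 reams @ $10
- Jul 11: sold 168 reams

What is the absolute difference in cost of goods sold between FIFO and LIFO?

$416

FIFO COGS: 166 @ $13 + 2 @ $14 = $2,186
LIFO COGS: 123 @ $10 + 45 @ $12 = $1,770
Difference = |$2,186 − $1,770| = $416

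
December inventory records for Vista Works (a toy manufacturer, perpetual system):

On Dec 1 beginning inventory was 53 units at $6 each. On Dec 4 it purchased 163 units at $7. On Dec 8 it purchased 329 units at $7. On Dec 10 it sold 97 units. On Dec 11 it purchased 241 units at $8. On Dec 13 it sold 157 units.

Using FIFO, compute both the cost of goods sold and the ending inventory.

Dec 10, 97 sold [FIFO — oldest first]: 53 @ $6 + 44 @ $7 = $626
Dec 13, 157 sold [FIFO — oldest first]: 119 @ $7 + 38 @ $7 = $1,099
Total COGS = $626 + $1,099 = $1,725
Ending inventory: 291 @ $7 + 241 @ $8 = $3,965

COGS = $1,725; ending inventory = $3,965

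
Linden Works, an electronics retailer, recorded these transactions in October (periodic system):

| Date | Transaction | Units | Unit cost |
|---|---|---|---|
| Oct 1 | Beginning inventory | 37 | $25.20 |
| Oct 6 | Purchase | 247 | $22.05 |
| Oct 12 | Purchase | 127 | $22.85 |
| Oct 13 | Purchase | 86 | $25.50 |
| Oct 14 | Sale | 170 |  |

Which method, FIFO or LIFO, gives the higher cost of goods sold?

FIFO COGS: 37 @ $25.20 + 133 @ $22.05 = $3,865.05
LIFO COGS: 86 @ $25.50 + 84 @ $22.85 = $4,112.40

LIFO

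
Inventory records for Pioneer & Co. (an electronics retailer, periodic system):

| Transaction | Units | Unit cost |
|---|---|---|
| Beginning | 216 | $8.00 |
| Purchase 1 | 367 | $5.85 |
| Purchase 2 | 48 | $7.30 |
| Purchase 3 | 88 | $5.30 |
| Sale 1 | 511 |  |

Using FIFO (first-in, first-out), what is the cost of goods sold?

COGS = $3,453.75

Sale 1 (511) [FIFO — oldest first]: 216 @ $8.00 + 295 @ $5.85 = $3,453.75
Ending inventory: 72 @ $5.85 + 48 @ $7.30 + 88 @ $5.30 = $1,238.00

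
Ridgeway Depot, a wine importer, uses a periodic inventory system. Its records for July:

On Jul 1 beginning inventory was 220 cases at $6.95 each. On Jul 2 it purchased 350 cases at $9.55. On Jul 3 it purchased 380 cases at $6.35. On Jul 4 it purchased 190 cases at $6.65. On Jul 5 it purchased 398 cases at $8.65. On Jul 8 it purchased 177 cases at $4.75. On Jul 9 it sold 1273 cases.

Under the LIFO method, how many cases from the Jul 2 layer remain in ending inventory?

222

Jul 9, 1273 sold [LIFO — newest first]: 177 @ $4.75 + 398 @ $8.65 + 190 @ $6.65 + 380 @ $6.35 + 128 @ $9.55 = $9,182.35
Ending inventory: 220 @ $6.95 + 222 @ $9.55 = $3,649.10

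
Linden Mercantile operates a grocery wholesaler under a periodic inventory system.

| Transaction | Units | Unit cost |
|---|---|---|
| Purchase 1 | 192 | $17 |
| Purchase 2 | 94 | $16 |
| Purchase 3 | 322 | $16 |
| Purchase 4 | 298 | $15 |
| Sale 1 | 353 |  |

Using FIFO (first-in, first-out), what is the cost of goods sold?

COGS = $5,840

Sale 1 (353) [FIFO — oldest first]: 192 @ $17 + 94 @ $16 + 67 @ $16 = $5,840
Ending inventory: 255 @ $16 + 298 @ $15 = $8,550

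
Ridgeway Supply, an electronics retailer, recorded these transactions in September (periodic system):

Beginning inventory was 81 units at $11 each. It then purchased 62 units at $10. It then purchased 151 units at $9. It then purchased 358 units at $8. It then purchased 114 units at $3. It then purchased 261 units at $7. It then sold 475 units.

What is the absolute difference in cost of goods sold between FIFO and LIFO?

$1,349

FIFO COGS: 81 @ $11 + 62 @ $10 + 151 @ $9 + 181 @ $8 = $4,318
LIFO COGS: 261 @ $7 + 114 @ $3 + 100 @ $8 = $2,969
Difference = |$4,318 − $2,969| = $1,349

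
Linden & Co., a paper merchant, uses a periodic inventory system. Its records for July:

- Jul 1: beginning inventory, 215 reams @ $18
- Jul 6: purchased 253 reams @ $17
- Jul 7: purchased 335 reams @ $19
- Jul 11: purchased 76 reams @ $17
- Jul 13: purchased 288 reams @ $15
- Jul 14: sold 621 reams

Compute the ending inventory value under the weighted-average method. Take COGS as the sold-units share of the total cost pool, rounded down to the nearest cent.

Ending inventory = $9,426.58

Jul 14, sell 621: 621/1167 × $20,148.00 → $10,721.42
Ending inventory (cost pool remaining) = $9,426.58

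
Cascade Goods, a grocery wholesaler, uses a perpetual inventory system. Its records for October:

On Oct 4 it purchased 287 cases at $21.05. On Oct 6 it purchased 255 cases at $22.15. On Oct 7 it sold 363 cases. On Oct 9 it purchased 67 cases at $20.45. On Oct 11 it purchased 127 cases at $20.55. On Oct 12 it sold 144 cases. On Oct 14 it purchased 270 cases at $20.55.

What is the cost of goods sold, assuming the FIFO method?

Oct 7, 363 sold [FIFO — oldest first]: 287 @ $21.05 + 76 @ $22.15 = $7,724.75
Oct 12, 144 sold [FIFO — oldest first]: 144 @ $22.15 = $3,189.60
Total COGS = $7,724.75 + $3,189.60 = $10,914.35
Ending inventory: 35 @ $22.15 + 67 @ $20.45 + 127 @ $20.55 + 270 @ $20.55 = $10,303.75

COGS = $10,914.35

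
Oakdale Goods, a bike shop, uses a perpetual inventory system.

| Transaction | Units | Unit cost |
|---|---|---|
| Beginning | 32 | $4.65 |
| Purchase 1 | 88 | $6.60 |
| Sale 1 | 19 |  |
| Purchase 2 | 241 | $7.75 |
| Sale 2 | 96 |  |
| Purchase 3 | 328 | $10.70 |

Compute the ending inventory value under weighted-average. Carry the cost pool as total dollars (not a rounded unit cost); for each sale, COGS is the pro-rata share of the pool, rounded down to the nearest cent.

After Beginning: 32 on hand, pool $148.80 (≈ $4.6500 each)
After Purchase 1: 120 on hand, pool $729.60 (≈ $6.0800 each)
Sale 1, sell 19: 19/120 × $729.60 → $115.52
After Purchase 2: 342 on hand, pool $2,481.83 (≈ $7.2568 each)
Sale 2, sell 96: 96/342 × $2,481.83 → $696.65
After Purchase 3: 574 on hand, pool $5,294.78 (≈ $9.2244 each)
Total COGS = $115.52 + $696.65 = $812.17
Ending inventory (cost pool remaining) = $5,294.78
Check: goods available $6,106.95 = COGS $812.17 + ending $5,294.78

Ending inventory = $5,294.78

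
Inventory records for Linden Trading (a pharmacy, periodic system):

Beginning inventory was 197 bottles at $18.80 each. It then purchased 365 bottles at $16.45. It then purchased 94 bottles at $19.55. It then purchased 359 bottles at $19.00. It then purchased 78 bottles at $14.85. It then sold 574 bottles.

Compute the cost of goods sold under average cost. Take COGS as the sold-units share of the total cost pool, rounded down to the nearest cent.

COGS = $10,253.67

Sale 1, sell 574: 574/1093 × $19,524.85 → $10,253.67
Ending inventory (cost pool remaining) = $9,271.18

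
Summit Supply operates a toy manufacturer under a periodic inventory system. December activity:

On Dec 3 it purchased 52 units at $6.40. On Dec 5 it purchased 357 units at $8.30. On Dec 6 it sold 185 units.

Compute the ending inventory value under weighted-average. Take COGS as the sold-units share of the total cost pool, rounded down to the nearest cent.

Ending inventory = $1,805.09

Dec 6, sell 185: 185/409 × $3,295.90 → $1,490.81
Ending inventory (cost pool remaining) = $1,805.09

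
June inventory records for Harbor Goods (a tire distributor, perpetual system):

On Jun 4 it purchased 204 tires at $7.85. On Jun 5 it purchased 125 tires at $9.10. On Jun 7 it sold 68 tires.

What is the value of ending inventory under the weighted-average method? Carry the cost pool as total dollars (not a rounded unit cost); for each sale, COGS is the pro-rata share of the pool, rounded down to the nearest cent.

After Jun 4: 204 on hand, pool $1,601.40 (≈ $7.8500 each)
After Jun 5: 329 on hand, pool $2,738.90 (≈ $8.3249 each)
Jun 7, sell 68: 68/329 × $2,738.90 → $566.09
Ending inventory (cost pool remaining) = $2,172.81
Check: goods available $2,738.90 = COGS $566.09 + ending $2,172.81

Ending inventory = $2,172.81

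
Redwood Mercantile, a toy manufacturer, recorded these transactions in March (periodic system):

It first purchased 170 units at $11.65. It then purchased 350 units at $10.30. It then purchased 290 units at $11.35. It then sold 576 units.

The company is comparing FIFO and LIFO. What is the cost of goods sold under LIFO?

FIFO COGS: 170 @ $11.65 + 350 @ $10.30 + 56 @ $11.35 = $6,221.10
LIFO COGS: 290 @ $11.35 + 286 @ $10.30 = $6,237.30

COGS = $6,237.30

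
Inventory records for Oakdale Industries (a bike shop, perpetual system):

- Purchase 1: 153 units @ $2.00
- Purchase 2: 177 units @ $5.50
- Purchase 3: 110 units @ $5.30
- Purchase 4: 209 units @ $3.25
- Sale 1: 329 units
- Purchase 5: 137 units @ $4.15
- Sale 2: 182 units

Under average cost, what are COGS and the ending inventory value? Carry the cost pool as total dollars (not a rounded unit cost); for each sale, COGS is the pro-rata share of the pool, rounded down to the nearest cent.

COGS = $2,014.02; ending inventory = $1,096.28

After Purchase 1: 153 on hand, pool $306.00 (≈ $2.0000 each)
After Purchase 2: 330 on hand, pool $1,279.50 (≈ $3.8773 each)
After Purchase 3: 440 on hand, pool $1,862.50 (≈ $4.2330 each)
After Purchase 4: 649 on hand, pool $2,541.75 (≈ $3.9164 each)
Sale 1, sell 329: 329/649 × $2,541.75 → $1,288.49
After Purchase 5: 457 on hand, pool $1,821.81 (≈ $3.9865 each)
Sale 2, sell 182: 182/457 × $1,821.81 → $725.53
Total COGS = $1,288.49 + $725.53 = $2,014.02
Ending inventory (cost pool remaining) = $1,096.28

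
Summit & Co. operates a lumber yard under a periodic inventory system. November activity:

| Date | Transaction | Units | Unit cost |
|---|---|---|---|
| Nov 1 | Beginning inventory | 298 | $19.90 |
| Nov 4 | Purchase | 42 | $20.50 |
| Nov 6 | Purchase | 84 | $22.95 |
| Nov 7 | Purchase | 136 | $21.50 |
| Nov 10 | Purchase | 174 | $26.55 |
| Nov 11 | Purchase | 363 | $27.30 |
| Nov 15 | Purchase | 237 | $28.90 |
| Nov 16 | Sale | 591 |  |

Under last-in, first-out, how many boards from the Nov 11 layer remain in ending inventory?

Nov 16, 591 sold [LIFO — newest first]: 237 @ $28.90 + 354 @ $27.30 = $16,513.50
Ending inventory: 298 @ $19.90 + 42 @ $20.50 + 84 @ $22.95 + 136 @ $21.50 + 174 @ $26.55 + 9 @ $27.30 = $16,508.40

9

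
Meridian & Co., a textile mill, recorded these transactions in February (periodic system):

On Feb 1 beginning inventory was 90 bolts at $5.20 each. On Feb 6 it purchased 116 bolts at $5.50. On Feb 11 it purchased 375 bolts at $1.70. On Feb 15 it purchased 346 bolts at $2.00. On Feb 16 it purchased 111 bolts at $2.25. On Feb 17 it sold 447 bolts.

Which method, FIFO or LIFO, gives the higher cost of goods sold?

FIFO COGS: 90 @ $5.20 + 116 @ $5.50 + 241 @ $1.70 = $1,515.70
LIFO COGS: 111 @ $2.25 + 336 @ $2.00 = $921.75

FIFO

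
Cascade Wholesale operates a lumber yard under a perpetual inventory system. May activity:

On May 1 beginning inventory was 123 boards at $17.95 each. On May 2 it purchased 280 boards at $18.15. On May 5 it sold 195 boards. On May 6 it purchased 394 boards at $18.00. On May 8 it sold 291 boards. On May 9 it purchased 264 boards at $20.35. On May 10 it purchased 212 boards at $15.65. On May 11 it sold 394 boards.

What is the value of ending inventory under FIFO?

Ending inventory = $7,001.15

May 5, 195 sold [FIFO — oldest first]: 123 @ $17.95 + 72 @ $18.15 = $3,514.65
May 8, 291 sold [FIFO — oldest first]: 208 @ $18.15 + 83 @ $18.00 = $5,269.20
May 11, 394 sold [FIFO — oldest first]: 311 @ $18.00 + 83 @ $20.35 = $7,287.05
Total COGS = $3,514.65 + $5,269.20 + $7,287.05 = $16,070.90
Ending inventory: 181 @ $20.35 + 212 @ $15.65 = $7,001.15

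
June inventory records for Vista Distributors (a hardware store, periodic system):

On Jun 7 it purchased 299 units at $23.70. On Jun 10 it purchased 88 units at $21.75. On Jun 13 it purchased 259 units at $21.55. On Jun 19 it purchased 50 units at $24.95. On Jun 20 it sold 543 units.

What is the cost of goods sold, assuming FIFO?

COGS = $12,362.10

Jun 20, 543 sold [FIFO — oldest first]: 299 @ $23.70 + 88 @ $21.75 + 156 @ $21.55 = $12,362.10
Ending inventory: 103 @ $21.55 + 50 @ $24.95 = $3,467.15
Check: goods available $15,829.25 = COGS $12,362.10 + ending $3,467.15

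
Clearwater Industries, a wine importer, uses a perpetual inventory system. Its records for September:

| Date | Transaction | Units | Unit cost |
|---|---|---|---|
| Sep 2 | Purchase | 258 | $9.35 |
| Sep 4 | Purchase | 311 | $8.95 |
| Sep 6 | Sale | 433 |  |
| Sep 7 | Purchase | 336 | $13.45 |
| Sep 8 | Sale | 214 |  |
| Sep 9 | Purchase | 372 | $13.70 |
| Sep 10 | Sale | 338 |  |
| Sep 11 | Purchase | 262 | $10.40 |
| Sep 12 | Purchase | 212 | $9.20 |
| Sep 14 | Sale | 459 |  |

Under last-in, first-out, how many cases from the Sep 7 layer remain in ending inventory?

122

Sep 6, 433 sold [LIFO — newest first]: 311 @ $8.95 + 122 @ $9.35 = $3,924.15
Sep 8, 214 sold [LIFO — newest first]: 214 @ $13.45 = $2,878.30
Sep 10, 338 sold [LIFO — newest first]: 338 @ $13.70 = $4,630.60
Sep 14, 459 sold [LIFO — newest first]: 212 @ $9.20 + 247 @ $10.40 = $4,519.20
Total COGS = $3,924.15 + $2,878.30 + $4,630.60 + $4,519.20 = $15,952.25
Ending inventory: 136 @ $9.35 + 122 @ $13.45 + 34 @ $13.70 + 15 @ $10.40 = $3,534.30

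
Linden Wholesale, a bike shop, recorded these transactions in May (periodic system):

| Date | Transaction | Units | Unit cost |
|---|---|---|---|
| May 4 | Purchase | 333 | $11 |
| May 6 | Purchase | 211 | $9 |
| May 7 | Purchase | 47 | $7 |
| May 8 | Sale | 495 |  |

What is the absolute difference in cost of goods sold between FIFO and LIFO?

$286

FIFO COGS: 333 @ $11 + 162 @ $9 = $5,121
LIFO COGS: 47 @ $7 + 211 @ $9 + 237 @ $11 = $4,835
Difference = |$5,121 − $4,835| = $286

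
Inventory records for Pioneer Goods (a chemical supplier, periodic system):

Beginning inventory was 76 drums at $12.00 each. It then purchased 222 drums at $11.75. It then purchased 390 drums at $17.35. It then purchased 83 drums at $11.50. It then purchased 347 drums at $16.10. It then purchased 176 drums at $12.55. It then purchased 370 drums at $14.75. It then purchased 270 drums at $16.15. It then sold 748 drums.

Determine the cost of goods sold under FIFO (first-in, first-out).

Sale 1 (748) [FIFO — oldest first]: 76 @ $12.00 + 222 @ $11.75 + 390 @ $17.35 + 60 @ $11.50 = $10,977.00
Ending inventory: 23 @ $11.50 + 347 @ $16.10 + 176 @ $12.55 + 370 @ $14.75 + 270 @ $16.15 = $17,878.00

COGS = $10,977.00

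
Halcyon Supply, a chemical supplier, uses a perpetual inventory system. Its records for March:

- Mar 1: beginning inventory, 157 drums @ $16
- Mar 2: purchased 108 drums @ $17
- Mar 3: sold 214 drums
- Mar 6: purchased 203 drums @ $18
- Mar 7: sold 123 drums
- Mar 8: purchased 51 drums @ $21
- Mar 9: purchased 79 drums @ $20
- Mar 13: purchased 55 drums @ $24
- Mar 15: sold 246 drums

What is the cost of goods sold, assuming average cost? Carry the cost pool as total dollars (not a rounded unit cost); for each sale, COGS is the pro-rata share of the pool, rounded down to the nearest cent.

COGS = $10,580.28

After Mar 1: 157 on hand, pool $2,512.00 (≈ $16.0000 each)
After Mar 2: 265 on hand, pool $4,348.00 (≈ $16.4075 each)
Mar 3, sell 214: 214/265 × $4,348.00 → $3,511.21
After Mar 6: 254 on hand, pool $4,490.79 (≈ $17.6803 each)
Mar 7, sell 123: 123/254 × $4,490.79 → $2,174.67
After Mar 8: 182 on hand, pool $3,387.12 (≈ $18.6105 each)
After Mar 9: 261 on hand, pool $4,967.12 (≈ $19.0311 each)
After Mar 13: 316 on hand, pool $6,287.12 (≈ $19.8959 each)
Mar 15, sell 246: 246/316 × $6,287.12 → $4,894.40
Total COGS = $3,511.21 + $2,174.67 + $4,894.40 = $10,580.28
Ending inventory (cost pool remaining) = $1,392.72
Check: goods available $11,973.00 = COGS $10,580.28 + ending $1,392.72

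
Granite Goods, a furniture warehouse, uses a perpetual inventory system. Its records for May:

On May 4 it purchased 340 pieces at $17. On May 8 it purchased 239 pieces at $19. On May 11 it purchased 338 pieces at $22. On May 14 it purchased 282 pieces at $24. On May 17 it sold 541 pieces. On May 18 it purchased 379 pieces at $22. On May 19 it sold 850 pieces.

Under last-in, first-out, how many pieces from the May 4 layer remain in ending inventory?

May 17, 541 sold [LIFO — newest first]: 282 @ $24 + 259 @ $22 = $12,466
May 19, 850 sold [LIFO — newest first]: 379 @ $22 + 79 @ $22 + 239 @ $19 + 153 @ $17 = $17,218
Total COGS = $12,466 + $17,218 = $29,684
Ending inventory: 187 @ $17 = $3,179
Check: goods available $32,863 = COGS $29,684 + ending $3,179

187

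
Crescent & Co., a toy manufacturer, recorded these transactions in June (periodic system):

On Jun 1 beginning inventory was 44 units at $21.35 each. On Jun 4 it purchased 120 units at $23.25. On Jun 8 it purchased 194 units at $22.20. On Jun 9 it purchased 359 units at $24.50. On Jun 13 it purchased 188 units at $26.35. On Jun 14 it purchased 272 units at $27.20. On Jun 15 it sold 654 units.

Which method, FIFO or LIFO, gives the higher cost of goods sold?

LIFO

FIFO COGS: 44 @ $21.35 + 120 @ $23.25 + 194 @ $22.20 + 296 @ $24.50 = $15,288.20
LIFO COGS: 272 @ $27.20 + 188 @ $26.35 + 194 @ $24.50 = $17,105.20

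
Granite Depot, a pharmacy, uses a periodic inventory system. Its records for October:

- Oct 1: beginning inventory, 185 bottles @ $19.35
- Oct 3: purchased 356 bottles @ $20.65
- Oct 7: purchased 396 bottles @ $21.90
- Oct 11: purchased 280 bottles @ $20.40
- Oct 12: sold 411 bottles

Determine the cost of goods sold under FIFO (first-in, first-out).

Oct 12, 411 sold [FIFO — oldest first]: 185 @ $19.35 + 226 @ $20.65 = $8,246.65
Ending inventory: 130 @ $20.65 + 396 @ $21.90 + 280 @ $20.40 = $17,068.90

COGS = $8,246.65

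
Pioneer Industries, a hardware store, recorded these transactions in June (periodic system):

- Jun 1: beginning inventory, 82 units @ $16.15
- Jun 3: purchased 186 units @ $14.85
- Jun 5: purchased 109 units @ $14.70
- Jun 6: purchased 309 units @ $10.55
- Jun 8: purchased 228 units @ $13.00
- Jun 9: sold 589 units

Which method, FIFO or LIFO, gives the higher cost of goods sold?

FIFO COGS: 82 @ $16.15 + 186 @ $14.85 + 109 @ $14.70 + 212 @ $10.55 = $7,925.30
LIFO COGS: 228 @ $13.00 + 309 @ $10.55 + 52 @ $14.70 = $6,988.35

FIFO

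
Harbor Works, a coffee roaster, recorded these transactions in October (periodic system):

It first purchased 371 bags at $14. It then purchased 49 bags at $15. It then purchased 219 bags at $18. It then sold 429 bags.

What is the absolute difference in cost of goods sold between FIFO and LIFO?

$840

FIFO COGS: 371 @ $14 + 49 @ $15 + 9 @ $18 = $6,091
LIFO COGS: 219 @ $18 + 49 @ $15 + 161 @ $14 = $6,931
Difference = |$6,091 − $6,931| = $840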